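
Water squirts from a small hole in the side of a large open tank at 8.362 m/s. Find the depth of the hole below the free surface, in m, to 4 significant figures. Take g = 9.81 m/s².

h ≈ 3.564 m

Torricelli: v = √(2gh), so h = v²/(2g).
h = 8.362²/(2·9.81) = 69.92/19.62 = 3.564 m.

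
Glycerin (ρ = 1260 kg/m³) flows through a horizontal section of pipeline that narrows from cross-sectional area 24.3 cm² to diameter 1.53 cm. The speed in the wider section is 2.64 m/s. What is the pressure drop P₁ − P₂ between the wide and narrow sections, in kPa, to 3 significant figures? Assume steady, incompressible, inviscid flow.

Continuity gives A₁v₁ = A₂v₂, so v₂ = (24.3 cm²)/(1.84 cm²) × 2.64 m/s = 34.9 m/s.
The pipe is horizontal, so Bernoulli reduces to P₁ + ½ρv₁² = P₂ + ½ρv₂².
P₁ − P₂ = ½·1260·(34.9² − 2.64²) = ½·1260·1210 = 763000 Pa.

763 kPa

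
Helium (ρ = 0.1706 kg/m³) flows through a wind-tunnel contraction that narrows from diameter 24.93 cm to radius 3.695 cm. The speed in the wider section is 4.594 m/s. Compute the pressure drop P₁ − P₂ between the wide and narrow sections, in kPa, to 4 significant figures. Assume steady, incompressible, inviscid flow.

ΔP = 0.2314 kPa

The volume flow rate is constant, so v₂ = (A₁/A₂)v₁ = (488.1/42.89)·4.594 = 52.28 m/s.
The pipe is horizontal, so Bernoulli reduces to P₁ + ½ρv₁² = P₂ + ½ρv₂².
P₁ − P₂ = ½·0.1706·(52.28² − 4.594²) = ½·0.1706·2712 = 231.4 Pa.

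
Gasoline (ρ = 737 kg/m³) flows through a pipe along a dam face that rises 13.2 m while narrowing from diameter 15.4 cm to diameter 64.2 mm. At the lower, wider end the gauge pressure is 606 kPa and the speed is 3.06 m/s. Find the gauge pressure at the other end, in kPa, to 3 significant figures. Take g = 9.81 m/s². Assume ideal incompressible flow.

P₂ ≈ 400 kPa

Mass conservation (A₁v₁ = A₂v₂) gives v₂ = 3.06 × 186/32.4 = 17.6 m/s.
Energy conservation along the streamline gives P₂ = P₁ − ½ρ(v₂² − v₁²) − ρg(h₂ − h₁).
P₂ = 606000 + ½·737·(3.06² − 17.6²) − 737·9.81·(+13.2) = 606000 + (-111000) − (95400) = 400000 Pa.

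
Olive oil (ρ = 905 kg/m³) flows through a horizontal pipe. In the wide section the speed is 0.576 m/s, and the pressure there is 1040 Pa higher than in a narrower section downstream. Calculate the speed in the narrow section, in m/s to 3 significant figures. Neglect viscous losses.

Along the level pipe P + ½ρv² is conserved, hence v₂² = v₁² + 2(P₁ − P₂)/ρ.
v₂ = √(0.576² + 2·1040/905) = √(0.332 + 2.30) = 1.62 m/s.

1.62 m/s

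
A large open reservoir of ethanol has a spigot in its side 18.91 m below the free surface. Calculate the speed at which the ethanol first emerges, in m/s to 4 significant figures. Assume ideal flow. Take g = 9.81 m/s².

v = 19.26 m/s

With the surface at rest and both surface and jet at atmospheric pressure, Bernoulli gives ρg h = ½ρv², so v = √(2gh) = √(2·9.81·18.91) = 19.26 m/s.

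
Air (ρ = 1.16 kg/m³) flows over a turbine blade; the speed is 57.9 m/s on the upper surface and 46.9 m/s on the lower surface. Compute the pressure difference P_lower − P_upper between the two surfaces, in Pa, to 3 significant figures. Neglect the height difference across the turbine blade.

With negligible Δh, P + ½ρv² is constant, so P_low − P_up = ½ρ(v_up² − v_low²).
ΔP = ½·1.16·(57.9² − 46.9²) = 669 Pa.

ΔP = 669 Pa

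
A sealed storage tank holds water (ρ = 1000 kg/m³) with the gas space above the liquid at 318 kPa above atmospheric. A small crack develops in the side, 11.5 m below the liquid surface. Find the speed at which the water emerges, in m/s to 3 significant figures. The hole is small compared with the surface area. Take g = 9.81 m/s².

29.4 m/s

Take point 1 at the surface (v₁ ≈ 0) and point 2 at the hole (at atmospheric pressure). Bernoulli: P₁ + ρg h = P_atm + ½ρv₂².
With P₁ − P_atm = 318000 Pa, v₂ = √(2gh + 2ΔP/ρ) = √(2·9.81·11.5 + 2·318000/1000) = 29.4 m/s.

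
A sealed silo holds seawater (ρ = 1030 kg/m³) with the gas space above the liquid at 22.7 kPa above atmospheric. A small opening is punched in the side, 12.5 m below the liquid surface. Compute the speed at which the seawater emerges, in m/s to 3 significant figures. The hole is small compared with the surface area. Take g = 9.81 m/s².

v ≈ 17.0 m/s

Take point 1 at the surface (v₁ ≈ 0) and point 2 at the hole (at atmospheric pressure). Bernoulli: P₁ + ρg h = P_atm + ½ρv₂².
With P₁ − P_atm = 22700 Pa, v₂ = √(2gh + 2ΔP/ρ) = √(2·9.81·12.5 + 2·22700/1030) = 17.0 m/s.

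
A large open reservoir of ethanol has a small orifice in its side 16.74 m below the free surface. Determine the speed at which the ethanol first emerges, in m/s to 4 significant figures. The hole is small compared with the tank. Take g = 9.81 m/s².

v = 18.12 m/s

Torricelli's result v = √(2gh) gives v = √(2·9.81·16.74) = 18.12 m/s.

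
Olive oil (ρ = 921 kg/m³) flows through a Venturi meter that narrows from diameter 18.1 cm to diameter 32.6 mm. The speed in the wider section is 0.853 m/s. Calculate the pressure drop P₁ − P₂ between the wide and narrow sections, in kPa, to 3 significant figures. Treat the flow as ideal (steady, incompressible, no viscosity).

ΔP = 318 kPa

Mass conservation (A₁v₁ = A₂v₂) gives v₂ = 0.853 × 257/8.35 = 26.3 m/s.
With no height change, Bernoulli's equation is P₁ + ½ρv₁² = P₂ + ½ρv₂².
P₁ − P₂ = ½·921·(26.3² − 0.853²) = ½·921·691 = 318000 Pa.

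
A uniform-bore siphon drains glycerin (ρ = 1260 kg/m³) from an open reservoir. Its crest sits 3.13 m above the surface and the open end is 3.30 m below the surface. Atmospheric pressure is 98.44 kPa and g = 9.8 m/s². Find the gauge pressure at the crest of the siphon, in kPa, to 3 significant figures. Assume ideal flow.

From the surface to the outlet (both open to atmosphere, surface at rest): v = √(2g·h_out) = √(2·9.8·3.30) = 8.04 m/s.
With constant cross-section the crest speed equals v; applying Bernoulli from the surface up to the crest, P_top = P_atm − ½ρv² − ρg·h_top.
P_top = 98440 − ½·1260·8.04² − 1260·9.8·3.13 = 19000 Pa. So P_gauge = P_top − P_atm = -79400 Pa.

P_gauge ≈ -79.4 kPa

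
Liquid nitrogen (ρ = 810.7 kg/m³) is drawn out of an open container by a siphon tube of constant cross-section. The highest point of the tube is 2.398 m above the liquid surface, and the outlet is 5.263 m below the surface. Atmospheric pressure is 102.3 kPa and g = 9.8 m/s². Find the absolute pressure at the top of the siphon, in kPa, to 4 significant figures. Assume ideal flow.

The outlet speed comes from Torricelli: v = √(2g·5.263) = 10.16 m/s.
The bore is uniform, so the speed at the crest is the same v. Bernoulli surface→crest: P_atm = P_top + ½ρv² + ρg·h_top.
P_top = 102300 − ½·810.7·10.16² − 810.7·9.8·2.398 = 41430 Pa.

P_top ≈ 41.43 kPa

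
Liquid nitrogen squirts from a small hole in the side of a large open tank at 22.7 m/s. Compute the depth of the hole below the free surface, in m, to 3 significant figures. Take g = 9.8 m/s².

h = 26.3 m

For a small hole in a large open tank, ½v² = gh, giving h = v²/(2g).
h = 22.7²/(2·9.8) = 515/19.60 = 26.3 m.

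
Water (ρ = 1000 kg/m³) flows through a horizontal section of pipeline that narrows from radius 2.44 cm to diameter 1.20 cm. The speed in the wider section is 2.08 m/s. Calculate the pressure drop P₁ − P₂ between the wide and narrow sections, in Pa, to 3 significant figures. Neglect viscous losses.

589000 Pa

Mass conservation (A₁v₁ = A₂v₂) gives v₂ = 2.08 × 18.7/1.13 = 34.4 m/s.
Bernoulli (h₁ = h₂): P₁ − P₂ = ½ρ(v₂² − v₁²).
P₁ − P₂ = ½·1000·(34.4² − 2.08²) = ½·1000·1180 = 589000 Pa.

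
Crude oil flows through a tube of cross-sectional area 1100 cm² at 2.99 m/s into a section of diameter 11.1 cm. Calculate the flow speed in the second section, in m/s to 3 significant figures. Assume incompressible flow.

Continuity gives A₁v₁ = A₂v₂, so v₂ = (1100 cm²)/(96.8 cm²) × 2.99 m/s = 34.0 m/s.

34.0 m/s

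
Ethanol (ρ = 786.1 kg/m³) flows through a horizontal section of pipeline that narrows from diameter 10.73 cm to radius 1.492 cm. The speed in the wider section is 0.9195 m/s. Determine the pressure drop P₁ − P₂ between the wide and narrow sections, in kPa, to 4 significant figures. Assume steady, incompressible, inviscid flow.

55.23 kPa

The volume flow rate is constant, so v₂ = (A₁/A₂)v₁ = (90.43/6.993)·0.9195 = 11.89 m/s.
With no height change, Bernoulli's equation is P₁ + ½ρv₁² = P₂ + ½ρv₂².
P₁ − P₂ = ½·786.1·(11.89² − 0.9195²) = ½·786.1·140.5 = 55230 Pa.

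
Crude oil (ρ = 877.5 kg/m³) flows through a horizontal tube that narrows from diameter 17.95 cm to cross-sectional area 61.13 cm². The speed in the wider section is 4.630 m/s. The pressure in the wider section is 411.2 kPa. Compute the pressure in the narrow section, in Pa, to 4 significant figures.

Continuity gives A₁v₁ = A₂v₂, so v₂ = (253.1 cm²)/(61.13 cm²) × 4.630 m/s = 19.17 m/s.
The pipe is horizontal, so Bernoulli reduces to P₁ + ½ρv₁² = P₂ + ½ρv₂².
P₂ = P₁ − ½ρ(v₂² − v₁²) = 411200 − ½·877.5·(19.17² − 4.630²) = 411200 − 151800 = 259400 Pa.

P₂ ≈ 259400 Pa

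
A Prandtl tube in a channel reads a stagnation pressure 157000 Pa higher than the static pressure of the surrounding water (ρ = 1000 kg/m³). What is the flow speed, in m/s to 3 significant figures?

At the stagnation point the flow is brought to rest, so Bernoulli gives P_stag − P_static = ½ρv².
v = √(2ΔP/ρ) = √(2·157000/1000) = 17.7 m/s.

v ≈ 17.7 m/s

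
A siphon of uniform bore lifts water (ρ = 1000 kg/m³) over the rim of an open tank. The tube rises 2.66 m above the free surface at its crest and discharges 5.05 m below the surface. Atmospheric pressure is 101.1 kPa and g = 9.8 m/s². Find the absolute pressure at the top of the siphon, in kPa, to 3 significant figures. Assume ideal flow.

The outlet speed comes from Torricelli: v = √(2g·5.05) = 9.95 m/s.
The bore is uniform, so the speed at the crest is the same v. Bernoulli surface→crest: P_atm = P_top + ½ρv² + ρg·h_top.
P_top = 101100 − ½·1000·9.95² − 1000·9.8·2.66 = 25500 Pa.

25.5 kPa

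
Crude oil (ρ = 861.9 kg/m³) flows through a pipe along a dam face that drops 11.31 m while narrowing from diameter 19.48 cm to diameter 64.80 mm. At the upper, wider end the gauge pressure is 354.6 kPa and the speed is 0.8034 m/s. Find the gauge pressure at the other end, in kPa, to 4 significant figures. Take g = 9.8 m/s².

Mass conservation (A₁v₁ = A₂v₂) gives v₂ = 0.8034 × 298.0/32.98 = 7.260 m/s.
Applying Bernoulli between the two ends and solving for P₂: P₂ = P₁ + ½ρ(v₁² − v₂²) − ρgΔh.
P₂ = 354600 + ½·861.9·(0.8034² − 7.260²) − 861.9·9.8·(−11.31) = 354600 + (-22440) − (-95530) = 427700 Pa.

427.7 kPa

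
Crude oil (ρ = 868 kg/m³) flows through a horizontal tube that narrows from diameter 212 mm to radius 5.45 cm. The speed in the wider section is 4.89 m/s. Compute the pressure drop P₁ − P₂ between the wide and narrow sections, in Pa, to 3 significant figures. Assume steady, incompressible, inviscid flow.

138000 Pa

By continuity, v₂ = v₁·A₁/A₂ = 4.89·(353/93.3) = 18.5 m/s.
Along the horizontal streamline, P + ½ρv² is constant.
P₁ − P₂ = ½·868·(18.5² − 4.89²) = ½·868·318 = 138000 Pa.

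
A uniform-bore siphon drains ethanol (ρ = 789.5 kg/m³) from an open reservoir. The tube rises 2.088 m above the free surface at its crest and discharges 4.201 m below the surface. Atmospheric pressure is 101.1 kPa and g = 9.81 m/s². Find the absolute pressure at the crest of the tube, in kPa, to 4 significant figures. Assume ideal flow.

P_top ≈ 52.39 kPa

From the surface to the outlet (both open to atmosphere, surface at rest): v = √(2g·h_out) = √(2·9.81·4.201) = 9.079 m/s.
The bore is uniform, so the speed at the crest is the same v. Bernoulli surface→crest: P_atm = P_top + ½ρv² + ρg·h_top.
P_top = 101100 − ½·789.5·9.079² − 789.5·9.81·2.088 = 52390 Pa.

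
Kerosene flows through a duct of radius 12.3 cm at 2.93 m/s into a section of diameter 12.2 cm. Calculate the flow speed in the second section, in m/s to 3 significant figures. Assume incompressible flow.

v₂ ≈ 11.9 m/s

By continuity, v₂ = v₁·A₁/A₂ = 2.93·(475/117) = 11.9 m/s.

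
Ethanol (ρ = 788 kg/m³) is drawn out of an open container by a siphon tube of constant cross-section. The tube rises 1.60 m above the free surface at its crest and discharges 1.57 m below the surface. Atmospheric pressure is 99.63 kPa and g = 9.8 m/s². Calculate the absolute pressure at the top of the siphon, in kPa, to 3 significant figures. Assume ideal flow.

Bernoulli surface→outlet gives ½v² = g·h_out, so v = √(2·9.8·1.57) = 5.55 m/s.
With constant cross-section the crest speed equals v; applying Bernoulli from the surface up to the crest, P_top = P_atm − ½ρv² − ρg·h_top.
P_top = 99630 − ½·788·5.55² − 788·9.8·1.60 = 75100 Pa.

75.1 kPa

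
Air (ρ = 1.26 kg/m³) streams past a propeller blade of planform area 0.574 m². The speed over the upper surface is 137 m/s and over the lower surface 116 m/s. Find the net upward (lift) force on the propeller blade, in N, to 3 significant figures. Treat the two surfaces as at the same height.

The faster flow above has the lower pressure; Bernoulli (same height) gives ΔP = ½ρ(v_up² − v_low²).
ΔP = ½·1.26·(137² − 116²) = 3350 Pa.
Lift = ΔP · A = 3350 × 0.574 = 1920 N.

F ≈ 1920 N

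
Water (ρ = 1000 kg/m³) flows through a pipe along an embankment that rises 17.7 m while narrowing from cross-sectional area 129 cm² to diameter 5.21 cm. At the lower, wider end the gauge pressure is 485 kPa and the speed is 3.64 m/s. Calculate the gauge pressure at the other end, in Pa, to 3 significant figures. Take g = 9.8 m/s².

75600 Pa

Mass conservation (A₁v₁ = A₂v₂) gives v₂ = 3.64 × 129/21.3 = 22.0 m/s.
Energy conservation along the streamline gives P₂ = P₁ − ½ρ(v₂² − v₁²) − ρg(h₂ − h₁).
P₂ = 485000 + ½·1000·(3.64² − 22.0²) − 1000·9.8·(+17.7) = 485000 + (-236000) − (173000) = 75600 Pa.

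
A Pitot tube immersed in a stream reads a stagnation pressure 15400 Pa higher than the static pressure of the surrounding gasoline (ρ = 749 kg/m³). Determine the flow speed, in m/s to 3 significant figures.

6.41 m/s

Bernoulli between the free stream and the stagnation point: ½ρv² = P_stag − P_static.
v = √(2ΔP/ρ) = √(2·15400/749) = 6.41 m/s.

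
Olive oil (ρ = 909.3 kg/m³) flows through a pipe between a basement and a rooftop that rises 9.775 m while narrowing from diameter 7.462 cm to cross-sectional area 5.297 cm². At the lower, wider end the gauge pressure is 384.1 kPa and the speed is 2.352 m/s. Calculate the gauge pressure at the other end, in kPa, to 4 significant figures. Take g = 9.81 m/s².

P₂ ≈ 128.0 kPa

By continuity, v₂ = v₁·A₁/A₂ = 2.352·(43.73/5.297) = 19.42 m/s.
Energy conservation along the streamline gives P₂ = P₁ − ½ρ(v₂² − v₁²) − ρg(h₂ − h₁).
P₂ = 384100 + ½·909.3·(2.352² − 19.42²) − 909.3·9.81·(+9.775) = 384100 + (-168900) − (87200) = 128000 Pa.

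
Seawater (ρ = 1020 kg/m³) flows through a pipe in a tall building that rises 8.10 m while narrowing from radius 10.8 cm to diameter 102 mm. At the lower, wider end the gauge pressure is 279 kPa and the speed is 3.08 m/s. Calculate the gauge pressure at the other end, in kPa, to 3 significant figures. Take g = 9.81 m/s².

Continuity gives A₁v₁ = A₂v₂, so v₂ = (366 cm²)/(81.7 cm²) × 3.08 m/s = 13.8 m/s.
Bernoulli: P₁ + ½ρv₁² + ρg h₁ = P₂ + ½ρv₂² + ρg h₂, so P₂ = P₁ + ½ρ(v₁² − v₂²) − ρg(h₂ − h₁).
P₂ = 279000 + ½·1020·(3.08² − 13.8²) − 1020·9.81·(+8.10) = 279000 + (-92500) − (81100) = 105000 Pa.

P₂ = 105 kPa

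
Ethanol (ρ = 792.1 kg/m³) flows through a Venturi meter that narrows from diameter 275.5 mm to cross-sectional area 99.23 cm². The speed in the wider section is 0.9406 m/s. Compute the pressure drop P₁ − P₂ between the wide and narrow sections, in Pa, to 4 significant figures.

ΔP ≈ 12300 Pa

Continuity gives A₁v₁ = A₂v₂, so v₂ = (596.1 cm²)/(99.23 cm²) × 0.9406 m/s = 5.651 m/s.
Bernoulli (h₁ = h₂): P₁ − P₂ = ½ρ(v₂² − v₁²).
P₁ − P₂ = ½·792.1·(5.651² − 0.9406²) = ½·792.1·31.04 = 12300 Pa.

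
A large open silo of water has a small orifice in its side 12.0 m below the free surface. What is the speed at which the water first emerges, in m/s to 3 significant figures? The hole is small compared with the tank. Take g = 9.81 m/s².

v ≈ 15.3 m/s

With the surface at rest and both surface and jet at atmospheric pressure, Bernoulli gives ρg h = ½ρv², so v = √(2gh) = √(2·9.81·12.0) = 15.3 m/s.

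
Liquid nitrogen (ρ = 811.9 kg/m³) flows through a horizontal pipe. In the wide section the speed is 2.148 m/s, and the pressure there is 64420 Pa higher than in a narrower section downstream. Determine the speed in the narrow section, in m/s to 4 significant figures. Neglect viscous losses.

Along the level pipe P + ½ρv² is conserved, hence v₂² = v₁² + 2(P₁ − P₂)/ρ.
v₂ = √(2.148² + 2·64420/811.9) = √(4.614 + 158.7) = 12.78 m/s.

v₂ ≈ 12.78 m/s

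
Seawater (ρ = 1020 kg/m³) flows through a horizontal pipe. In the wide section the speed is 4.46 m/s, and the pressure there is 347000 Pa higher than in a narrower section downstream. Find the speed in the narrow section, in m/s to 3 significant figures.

With h₁ = h₂, rearranging Bernoulli gives v₂ = √(v₁² + 2ΔP/ρ).
v₂ = √(4.46² + 2·347000/1020) = √(19.9 + 680) = 26.5 m/s.

26.5 m/s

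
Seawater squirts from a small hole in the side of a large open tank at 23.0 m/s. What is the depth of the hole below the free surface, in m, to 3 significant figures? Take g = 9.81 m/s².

h = 27.0 m

Inverting v = √(2gh) gives h = v² / 2g.
h = 23.0²/(2·9.81) = 529/19.62 = 27.0 m.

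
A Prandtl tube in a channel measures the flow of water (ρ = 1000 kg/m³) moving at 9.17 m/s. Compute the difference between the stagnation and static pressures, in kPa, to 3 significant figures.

ΔP = 42.0 kPa

At the stagnation point the flow is brought to rest, so Bernoulli gives P_stag − P_static = ½ρv².
ΔP = ½·1000·9.17² = 42000 Pa.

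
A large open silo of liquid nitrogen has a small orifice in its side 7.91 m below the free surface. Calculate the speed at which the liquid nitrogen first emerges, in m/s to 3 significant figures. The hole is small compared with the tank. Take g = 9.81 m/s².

With the surface at rest and both surface and jet at atmospheric pressure, Bernoulli gives ρg h = ½ρv², so v = √(2gh) = √(2·9.81·7.91) = 12.5 m/s.

v = 12.5 m/s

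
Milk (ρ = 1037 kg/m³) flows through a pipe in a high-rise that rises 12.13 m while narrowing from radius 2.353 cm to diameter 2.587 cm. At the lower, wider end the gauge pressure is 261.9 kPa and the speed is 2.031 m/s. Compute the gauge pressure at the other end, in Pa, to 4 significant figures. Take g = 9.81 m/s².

Continuity gives A₁v₁ = A₂v₂, so v₂ = (17.39 cm²)/(5.256 cm²) × 2.031 m/s = 6.721 m/s.
Bernoulli: P₁ + ½ρv₁² + ρg h₁ = P₂ + ½ρv₂² + ρg h₂, so P₂ = P₁ + ½ρ(v₁² − v₂²) − ρg(h₂ − h₁).
P₂ = 261900 + ½·1037·(2.031² − 6.721²) − 1037·9.81·(+12.13) = 261900 + (-21280) − (123400) = 117200 Pa.

P₂ ≈ 117200 Pa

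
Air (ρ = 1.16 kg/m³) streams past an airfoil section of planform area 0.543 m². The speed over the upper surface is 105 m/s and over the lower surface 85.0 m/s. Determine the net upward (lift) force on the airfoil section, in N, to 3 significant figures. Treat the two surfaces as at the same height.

F ≈ 1200 N

From P + ½ρv² = const at equal height, P_low − P_up = ½ρ(v_up² − v_low²).
ΔP = ½·1.16·(105² − 85.0²) = 2200 Pa.
Lift = ΔP · A = 2200 × 0.543 = 1200 N.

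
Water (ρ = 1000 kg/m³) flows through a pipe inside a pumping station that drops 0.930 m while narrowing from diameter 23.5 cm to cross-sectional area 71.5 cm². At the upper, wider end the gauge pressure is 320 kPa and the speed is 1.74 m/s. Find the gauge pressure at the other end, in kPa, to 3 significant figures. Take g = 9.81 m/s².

Mass conservation (A₁v₁ = A₂v₂) gives v₂ = 1.74 × 434/71.5 = 10.6 m/s.
Energy conservation along the streamline gives P₂ = P₁ − ½ρ(v₂² − v₁²) − ρg(h₂ − h₁).
P₂ = 320000 + ½·1000·(1.74² − 10.6²) − 1000·9.81·(−0.930) = 320000 + (-54200) − (-9120) = 275000 Pa.

P₂ ≈ 275 kPa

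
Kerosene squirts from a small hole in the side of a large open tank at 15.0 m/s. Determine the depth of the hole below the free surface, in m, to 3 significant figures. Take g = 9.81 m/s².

For a small hole in a large open tank, ½v² = gh, giving h = v²/(2g).
h = 15.0²/(2·9.81) = 225/19.62 = 11.5 m.

h ≈ 11.5 m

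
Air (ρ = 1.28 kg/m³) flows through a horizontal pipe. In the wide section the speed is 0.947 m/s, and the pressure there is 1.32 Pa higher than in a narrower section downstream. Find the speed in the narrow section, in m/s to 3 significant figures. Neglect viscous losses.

v₂ = 1.72 m/s

Horizontal Bernoulli: P₁ + ½ρv₁² = P₂ + ½ρv₂², so v₂² = v₁² + 2(P₁ − P₂)/ρ.
v₂ = √(0.947² + 2·1.32/1.28) = √(0.897 + 2.06) = 1.72 m/s.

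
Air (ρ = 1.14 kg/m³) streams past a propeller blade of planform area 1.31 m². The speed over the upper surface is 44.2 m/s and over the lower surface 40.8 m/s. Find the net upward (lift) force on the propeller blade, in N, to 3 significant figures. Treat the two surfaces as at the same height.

F = 216 N

The faster flow above has the lower pressure; Bernoulli (same height) gives ΔP = ½ρ(v_up² − v_low²).
ΔP = ½·1.14·(44.2² − 40.8²) = 165 Pa.
Lift = ΔP · A = 165 × 1.31 = 216 N.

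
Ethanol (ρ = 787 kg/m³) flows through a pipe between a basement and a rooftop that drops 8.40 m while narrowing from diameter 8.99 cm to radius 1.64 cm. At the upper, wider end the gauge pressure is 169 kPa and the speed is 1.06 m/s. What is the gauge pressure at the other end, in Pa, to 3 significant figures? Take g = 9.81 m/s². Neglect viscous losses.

P₂ = 209000 Pa

Continuity gives A₁v₁ = A₂v₂, so v₂ = (63.5 cm²)/(8.45 cm²) × 1.06 m/s = 7.96 m/s.
Energy conservation along the streamline gives P₂ = P₁ − ½ρ(v₂² − v₁²) − ρg(h₂ − h₁).
P₂ = 169000 + ½·787·(1.06² − 7.96²) − 787·9.81·(−8.40) = 169000 + (-24500) − (-64900) = 209000 Pa.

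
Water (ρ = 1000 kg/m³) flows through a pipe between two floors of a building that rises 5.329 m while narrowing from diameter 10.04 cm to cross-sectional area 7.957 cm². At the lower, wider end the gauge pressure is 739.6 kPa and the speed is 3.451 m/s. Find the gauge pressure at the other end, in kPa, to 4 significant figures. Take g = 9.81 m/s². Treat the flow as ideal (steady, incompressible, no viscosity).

By continuity, v₂ = v₁·A₁/A₂ = 3.451·(79.17/7.957) = 34.34 m/s.
Applying Bernoulli between the two ends and solving for P₂: P₂ = P₁ + ½ρ(v₁² − v₂²) − ρgΔh.
P₂ = 739600 + ½·1000·(3.451² − 34.34²) − 1000·9.81·(+5.329) = 739600 + (-583500) − (52280) = 103800 Pa.

P₂ = 103.8 kPa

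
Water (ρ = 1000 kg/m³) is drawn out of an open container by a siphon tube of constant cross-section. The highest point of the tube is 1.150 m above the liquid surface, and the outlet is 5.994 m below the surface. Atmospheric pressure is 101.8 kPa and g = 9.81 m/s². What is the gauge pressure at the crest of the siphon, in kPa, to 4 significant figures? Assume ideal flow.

P_gauge ≈ -70.08 kPa

Bernoulli surface→outlet gives ½v² = g·h_out, so v = √(2·9.81·5.994) = 10.84 m/s.
The bore is uniform, so the speed at the crest is the same v. Bernoulli surface→crest: P_atm = P_top + ½ρv² + ρg·h_top.
P_top = 101800 − ½·1000·10.84² − 1000·9.81·1.150 = 31720 Pa. So P_gauge = P_top − P_atm = -70080 Pa.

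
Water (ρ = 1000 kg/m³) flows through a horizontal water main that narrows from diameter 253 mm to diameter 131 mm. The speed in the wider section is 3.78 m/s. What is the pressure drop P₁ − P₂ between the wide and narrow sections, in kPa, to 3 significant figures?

Mass conservation (A₁v₁ = A₂v₂) gives v₂ = 3.78 × 503/135 = 14.1 m/s.
Along the horizontal streamline, P + ½ρv² is constant.
P₁ − P₂ = ½·1000·(14.1² − 3.78²) = ½·1000·184 = 92200 Pa.

92.2 kPa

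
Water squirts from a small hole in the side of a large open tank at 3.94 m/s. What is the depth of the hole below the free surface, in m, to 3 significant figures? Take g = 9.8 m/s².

h ≈ 0.792 m

Torricelli: v = √(2gh), so h = v²/(2g).
h = 3.94²/(2·9.8) = 15.5/19.60 = 0.792 m.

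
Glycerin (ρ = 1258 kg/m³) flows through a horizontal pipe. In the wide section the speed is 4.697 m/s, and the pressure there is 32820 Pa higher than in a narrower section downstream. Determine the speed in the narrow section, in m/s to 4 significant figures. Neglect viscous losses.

8.616 m/s

Along the level pipe P + ½ρv² is conserved, hence v₂² = v₁² + 2(P₁ − P₂)/ρ.
v₂ = √(4.697² + 2·32820/1258) = √(22.06 + 52.18) = 8.616 m/s.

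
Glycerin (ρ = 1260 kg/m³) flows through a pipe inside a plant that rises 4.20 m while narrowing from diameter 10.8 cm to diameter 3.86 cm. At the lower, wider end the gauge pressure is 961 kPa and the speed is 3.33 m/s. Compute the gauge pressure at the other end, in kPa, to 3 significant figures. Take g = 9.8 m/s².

The volume flow rate is constant, so v₂ = (A₁/A₂)v₁ = (91.6/11.7)·3.33 = 26.1 m/s.
Applying Bernoulli between the two ends and solving for P₂: P₂ = P₁ + ½ρ(v₁² − v₂²) − ρgΔh.
P₂ = 961000 + ½·1260·(3.33² − 26.1²) − 1260·9.8·(+4.20) = 961000 + (-421000) − (51900) = 488000 Pa.

P₂ ≈ 488 kPa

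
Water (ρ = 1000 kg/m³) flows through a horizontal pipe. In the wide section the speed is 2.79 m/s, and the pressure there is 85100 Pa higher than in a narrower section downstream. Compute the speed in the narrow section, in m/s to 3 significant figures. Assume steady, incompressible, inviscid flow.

v₂ ≈ 13.3 m/s

With h₁ = h₂, rearranging Bernoulli gives v₂ = √(v₁² + 2ΔP/ρ).
v₂ = √(2.79² + 2·85100/1000) = √(7.78 + 170) = 13.3 m/s.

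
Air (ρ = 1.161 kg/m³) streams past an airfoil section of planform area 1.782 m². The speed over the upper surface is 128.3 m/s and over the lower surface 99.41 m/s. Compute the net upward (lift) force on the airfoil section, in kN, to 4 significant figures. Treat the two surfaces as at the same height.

The faster flow above has the lower pressure; Bernoulli (same height) gives ΔP = ½ρ(v_up² − v_low²).
ΔP = ½·1.161·(128.3² − 99.41²) = 3819 Pa.
Lift = ΔP · A = 3819 × 1.782 = 6805 N.

F ≈ 6.805 kN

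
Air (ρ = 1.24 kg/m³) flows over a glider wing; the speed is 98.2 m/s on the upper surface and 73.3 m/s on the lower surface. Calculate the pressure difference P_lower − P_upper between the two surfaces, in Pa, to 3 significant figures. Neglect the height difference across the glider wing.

With negligible Δh, P + ½ρv² is constant, so P_low − P_up = ½ρ(v_up² − v_low²).
ΔP = ½·1.24·(98.2² − 73.3²) = 2650 Pa.

ΔP = 2650 Pa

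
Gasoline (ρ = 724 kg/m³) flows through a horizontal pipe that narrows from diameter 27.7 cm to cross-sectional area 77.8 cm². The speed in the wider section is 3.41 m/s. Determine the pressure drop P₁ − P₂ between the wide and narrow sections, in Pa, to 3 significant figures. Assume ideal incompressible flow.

Mass conservation (A₁v₁ = A₂v₂) gives v₂ = 3.41 × 603/77.8 = 26.4 m/s.
Along the horizontal streamline, P + ½ρv² is constant.
P₁ − P₂ = ½·724·(26.4² − 3.41²) = ½·724·686 = 248000 Pa.

248000 Pa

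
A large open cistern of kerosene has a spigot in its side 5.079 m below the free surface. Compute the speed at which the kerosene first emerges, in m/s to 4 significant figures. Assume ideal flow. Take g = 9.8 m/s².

Torricelli's result v = √(2gh) gives v = √(2·9.8·5.079) = 9.977 m/s.

9.977 m/s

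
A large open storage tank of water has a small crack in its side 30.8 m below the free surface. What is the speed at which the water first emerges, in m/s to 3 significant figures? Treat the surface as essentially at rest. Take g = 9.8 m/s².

24.6 m/s

The surface is effectively still and both ends are open, so ½v² = gh and v = √(2·9.8·30.8) = 24.6 m/s.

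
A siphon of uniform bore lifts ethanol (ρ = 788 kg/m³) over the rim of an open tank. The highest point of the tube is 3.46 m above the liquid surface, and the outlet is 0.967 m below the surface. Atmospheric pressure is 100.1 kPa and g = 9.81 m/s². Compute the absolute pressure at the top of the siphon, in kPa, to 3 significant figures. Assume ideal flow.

65.9 kPa

Bernoulli surface→outlet gives ½v² = g·h_out, so v = √(2·9.81·0.967) = 4.36 m/s.
Continuity keeps v the same throughout the tube; from surface to crest, P_atm + 0 = P_top + ½ρv² + ρg·h_top.
P_top = 100100 − ½·788·4.36² − 788·9.81·3.46 = 65900 Pa.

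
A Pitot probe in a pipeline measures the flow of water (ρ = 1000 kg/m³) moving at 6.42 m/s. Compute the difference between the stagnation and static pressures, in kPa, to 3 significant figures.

At the stagnation point the flow is brought to rest, so Bernoulli gives P_stag − P_static = ½ρv².
ΔP = ½·1000·6.42² = 20600 Pa.

ΔP ≈ 20.6 kPa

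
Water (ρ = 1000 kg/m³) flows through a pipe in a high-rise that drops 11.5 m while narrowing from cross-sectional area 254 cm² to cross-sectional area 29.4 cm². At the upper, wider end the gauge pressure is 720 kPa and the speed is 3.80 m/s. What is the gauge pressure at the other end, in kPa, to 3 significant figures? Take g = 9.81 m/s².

The volume flow rate is constant, so v₂ = (A₁/A₂)v₁ = (254/29.4)·3.80 = 32.8 m/s.
Applying Bernoulli between the two ends and solving for P₂: P₂ = P₁ + ½ρ(v₁² − v₂²) − ρgΔh.
P₂ = 720000 + ½·1000·(3.80² − 32.8²) − 1000·9.81·(−11.5) = 720000 + (-532000) − (-113000) = 301000 Pa.

P₂ = 301 kPa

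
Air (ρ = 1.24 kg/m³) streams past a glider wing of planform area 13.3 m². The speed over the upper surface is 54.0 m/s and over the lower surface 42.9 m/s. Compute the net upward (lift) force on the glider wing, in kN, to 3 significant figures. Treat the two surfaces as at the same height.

With equal heights on the two surfaces, Bernoulli gives P_lower − P_upper = ½ρ(v_upper² − v_lower²).
ΔP = ½·1.24·(54.0² − 42.9²) = 667 Pa.
Lift = ΔP · A = 667 × 13.3 = 8870 N.

F = 8.87 kN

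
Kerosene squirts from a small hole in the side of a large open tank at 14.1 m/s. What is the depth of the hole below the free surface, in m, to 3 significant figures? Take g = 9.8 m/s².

For a small hole in a large open tank, ½v² = gh, giving h = v²/(2g).
h = 14.1²/(2·9.8) = 199/19.60 = 10.1 m.

h ≈ 10.1 m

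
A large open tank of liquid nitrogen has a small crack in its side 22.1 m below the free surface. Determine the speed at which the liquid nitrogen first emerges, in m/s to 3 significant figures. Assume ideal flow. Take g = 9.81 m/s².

v ≈ 20.8 m/s

Bernoulli from surface to hole (P equal, v_surface ≈ 0): v = √(2gh) = √(2×9.81×22.1) = 20.8 m/s.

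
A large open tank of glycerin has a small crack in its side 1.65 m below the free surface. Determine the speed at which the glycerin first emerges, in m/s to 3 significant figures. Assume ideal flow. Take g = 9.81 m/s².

v ≈ 5.69 m/s

The surface is effectively still and both ends are open, so ½v² = gh and v = √(2·9.81·1.65) = 5.69 m/s.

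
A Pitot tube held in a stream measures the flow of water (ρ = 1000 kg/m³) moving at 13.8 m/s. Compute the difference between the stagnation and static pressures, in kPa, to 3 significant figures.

The dynamic pressure equals the rise in static pressure at the stagnation point: ΔP = ½ρv².
ΔP = ½·1000·13.8² = 95200 Pa.

ΔP ≈ 95.2 kPa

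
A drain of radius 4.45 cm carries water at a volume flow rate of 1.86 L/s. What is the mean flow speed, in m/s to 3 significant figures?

Q = 1.86 L/s = 0.00186 m³/s.
v = Q/A = 0.00186 / 0.00622 = 0.299 m/s.

v = 0.299 m/s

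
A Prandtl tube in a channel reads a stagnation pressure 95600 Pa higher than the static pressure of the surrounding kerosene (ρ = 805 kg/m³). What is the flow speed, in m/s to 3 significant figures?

The dynamic pressure equals the rise in static pressure at the stagnation point: ΔP = ½ρv².
v = √(2ΔP/ρ) = √(2·95600/805) = 15.4 m/s.

15.4 m/s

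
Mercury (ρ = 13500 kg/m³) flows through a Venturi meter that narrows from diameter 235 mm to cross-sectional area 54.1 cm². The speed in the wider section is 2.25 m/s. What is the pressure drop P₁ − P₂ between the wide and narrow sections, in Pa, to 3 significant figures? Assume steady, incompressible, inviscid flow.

ΔP = 2160000 Pa

By continuity, v₂ = v₁·A₁/A₂ = 2.25·(434/54.1) = 18.0 m/s.
With no height change, Bernoulli's equation is P₁ + ½ρv₁² = P₂ + ½ρv₂².
P₁ − P₂ = ½·13500·(18.0² − 2.25²) = ½·13500·320 = 2160000 Pa.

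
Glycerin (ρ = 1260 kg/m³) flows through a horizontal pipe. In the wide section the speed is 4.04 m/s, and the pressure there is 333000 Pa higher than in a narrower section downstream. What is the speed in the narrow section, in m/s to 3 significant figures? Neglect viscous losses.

v₂ ≈ 23.3 m/s

Along the level pipe P + ½ρv² is conserved, hence v₂² = v₁² + 2(P₁ − P₂)/ρ.
v₂ = √(4.04² + 2·333000/1260) = √(16.3 + 529) = 23.3 m/s.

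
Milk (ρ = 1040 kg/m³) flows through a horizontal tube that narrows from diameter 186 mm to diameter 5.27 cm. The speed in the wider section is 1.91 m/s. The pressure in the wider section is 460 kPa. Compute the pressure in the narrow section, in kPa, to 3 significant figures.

Continuity gives A₁v₁ = A₂v₂, so v₂ = (272 cm²)/(21.8 cm²) × 1.91 m/s = 23.8 m/s.
With no height change, Bernoulli's equation is P₁ + ½ρv₁² = P₂ + ½ρv₂².
P₂ = P₁ − ½ρ(v₂² − v₁²) = 460000 − ½·1040·(23.8² − 1.91²) = 460000 − 292000 = 168000 Pa.

P₂ ≈ 168 kPa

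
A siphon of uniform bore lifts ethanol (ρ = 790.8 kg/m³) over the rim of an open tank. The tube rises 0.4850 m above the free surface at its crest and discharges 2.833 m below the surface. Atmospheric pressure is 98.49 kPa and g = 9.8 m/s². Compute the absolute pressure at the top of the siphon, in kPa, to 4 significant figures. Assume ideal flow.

72.78 kPa

Bernoulli surface→outlet gives ½v² = g·h_out, so v = √(2·9.8·2.833) = 7.452 m/s.
Continuity keeps v the same throughout the tube; from surface to crest, P_atm + 0 = P_top + ½ρv² + ρg·h_top.
P_top = 98490 − ½·790.8·7.452² − 790.8·9.8·0.4850 = 72780 Pa.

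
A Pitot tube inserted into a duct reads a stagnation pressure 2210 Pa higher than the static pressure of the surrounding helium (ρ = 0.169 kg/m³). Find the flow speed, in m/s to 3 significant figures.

v = 162 m/s

Bernoulli between the free stream and the stagnation point: ½ρv² = P_stag − P_static.
v = √(2ΔP/ρ) = √(2·2210/0.169) = 162 m/s.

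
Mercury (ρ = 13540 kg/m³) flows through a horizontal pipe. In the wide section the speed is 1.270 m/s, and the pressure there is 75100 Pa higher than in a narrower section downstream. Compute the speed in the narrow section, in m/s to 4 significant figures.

With h₁ = h₂, rearranging Bernoulli gives v₂ = √(v₁² + 2ΔP/ρ).
v₂ = √(1.270² + 2·75100/13540) = √(1.613 + 11.09) = 3.565 m/s.

v₂ = 3.565 m/s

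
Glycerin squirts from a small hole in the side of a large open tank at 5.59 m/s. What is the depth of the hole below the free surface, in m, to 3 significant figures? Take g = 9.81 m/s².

h = 1.59 m

Inverting v = √(2gh) gives h = v² / 2g.
h = 5.59²/(2·9.81) = 31.2/19.62 = 1.59 m.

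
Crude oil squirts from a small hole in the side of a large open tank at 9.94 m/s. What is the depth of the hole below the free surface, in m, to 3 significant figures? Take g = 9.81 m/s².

For a small hole in a large open tank, ½v² = gh, giving h = v²/(2g).
h = 9.94²/(2·9.81) = 98.8/19.62 = 5.04 m.

h ≈ 5.04 m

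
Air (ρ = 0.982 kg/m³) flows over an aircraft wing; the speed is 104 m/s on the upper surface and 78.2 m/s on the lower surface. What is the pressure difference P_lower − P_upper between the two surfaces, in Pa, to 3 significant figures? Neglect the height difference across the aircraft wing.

With negligible Δh, P + ½ρv² is constant, so P_low − P_up = ½ρ(v_up² − v_low²).
ΔP = ½·0.982·(104² − 78.2²) = 2310 Pa.

2310 Pa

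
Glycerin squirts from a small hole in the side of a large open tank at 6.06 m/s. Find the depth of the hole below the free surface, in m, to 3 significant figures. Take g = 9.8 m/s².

Inverting v = √(2gh) gives h = v² / 2g.
h = 6.06²/(2·9.8) = 36.7/19.60 = 1.87 m.

1.87 m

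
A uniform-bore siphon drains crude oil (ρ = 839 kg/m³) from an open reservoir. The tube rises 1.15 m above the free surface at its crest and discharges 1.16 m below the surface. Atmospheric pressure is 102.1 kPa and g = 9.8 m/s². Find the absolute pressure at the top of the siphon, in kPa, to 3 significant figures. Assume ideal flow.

P_top ≈ 83.1 kPa

From the surface to the outlet (both open to atmosphere, surface at rest): v = √(2g·h_out) = √(2·9.8·1.16) = 4.77 m/s.
With constant cross-section the crest speed equals v; applying Bernoulli from the surface up to the crest, P_top = P_atm − ½ρv² − ρg·h_top.
P_top = 102100 − ½·839·4.77² − 839·9.8·1.15 = 83100 Pa.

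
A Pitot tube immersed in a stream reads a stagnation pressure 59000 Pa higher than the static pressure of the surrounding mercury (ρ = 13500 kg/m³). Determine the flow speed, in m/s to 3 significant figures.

The dynamic pressure equals the rise in static pressure at the stagnation point: ΔP = ½ρv².
v = √(2ΔP/ρ) = √(2·59000/13500) = 2.96 m/s.

2.96 m/s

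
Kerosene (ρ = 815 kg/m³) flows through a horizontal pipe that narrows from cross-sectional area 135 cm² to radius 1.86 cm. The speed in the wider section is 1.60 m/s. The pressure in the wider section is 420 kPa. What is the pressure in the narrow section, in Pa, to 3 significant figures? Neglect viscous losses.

P₂ = 260000 Pa

By continuity, v₂ = v₁·A₁/A₂ = 1.60·(135/10.9) = 19.9 m/s.
With no height change, Bernoulli's equation is P₁ + ½ρv₁² = P₂ + ½ρv₂².
P₂ = P₁ − ½ρ(v₂² − v₁²) = 420000 − ½·815·(19.9² − 1.60²) = 420000 − 160000 = 260000 Pa.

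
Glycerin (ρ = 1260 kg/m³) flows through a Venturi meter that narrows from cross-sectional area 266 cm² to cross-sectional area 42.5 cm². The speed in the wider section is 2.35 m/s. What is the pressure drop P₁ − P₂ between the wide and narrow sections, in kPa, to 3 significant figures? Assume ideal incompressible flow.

ΔP = 133 kPa

Continuity gives A₁v₁ = A₂v₂, so v₂ = (266 cm²)/(42.5 cm²) × 2.35 m/s = 14.7 m/s.
Bernoulli (h₁ = h₂): P₁ − P₂ = ½ρ(v₂² − v₁²).
P₁ − P₂ = ½·1260·(14.7² − 2.35²) = ½·1260·211 = 133000 Pa.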